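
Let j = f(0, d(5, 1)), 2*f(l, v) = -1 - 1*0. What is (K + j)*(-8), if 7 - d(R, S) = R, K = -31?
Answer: 252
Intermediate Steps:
d(R, S) = 7 - R
f(l, v) = -½ (f(l, v) = (-1 - 1*0)/2 = (-1 + 0)/2 = (½)*(-1) = -½)
j = -½ ≈ -0.50000
(K + j)*(-8) = (-31 - ½)*(-8) = -63/2*(-8) = 252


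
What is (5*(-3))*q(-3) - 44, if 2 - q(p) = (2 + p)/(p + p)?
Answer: -143/2 ≈ -71.500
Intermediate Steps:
q(p) = 2 - (2 + p)/(2*p) (q(p) = 2 - (2 + p)/(p + p) = 2 - (2 + p)/(2*p))
(5*(-3))*q(-3) - 44 = (5*(-3))*(3/2 - 1/(-3)) - 44 = -15*(3/2 - 1*(-⅓)) - 44 = -15*(3/2 + ⅓) - 44 = -15*11/6 - 44 = -55/2 - 44 = -143/2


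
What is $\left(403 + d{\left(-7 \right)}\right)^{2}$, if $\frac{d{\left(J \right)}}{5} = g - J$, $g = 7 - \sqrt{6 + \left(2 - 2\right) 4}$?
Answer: $223879 - 4730 \sqrt{6} \approx 2.1229 \cdot 10^{5}$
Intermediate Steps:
$g = 7 - \sqrt{6}$ ($g = 7 - \sqrt{6 + 0 \cdot 4} = 7 - \sqrt{6 + 0} = 7 - \sqrt{6} \approx 4.5505$)
$d{\left(J \right)} = 35 - 5 J - 5 \sqrt{6}$ ($d{\left(J \right)} = 5 \left(\left(7 - \sqrt{6}\right) - J\right) = 5 \left(7 - J - \sqrt{6}\right) = 35 - 5 J - 5 \sqrt{6}$)
$\left(403 + d{\left(-7 \right)}\right)^{2} = \left(403 - \left(-70 + 5 \sqrt{6}\right)\right)^{2} = \left(403 + \left(35 + 35 - 5 \sqrt{6}\right)\right)^{2} = \left(403 + \left(70 - 5 \sqrt{6}\right)\right)^{2} = \left(473 - 5 \sqrt{6}\right)^{2}$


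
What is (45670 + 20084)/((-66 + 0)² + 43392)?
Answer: 10959/7958 ≈ 1.3771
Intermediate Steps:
(45670 + 20084)/((-66 + 0)² + 43392) = 65754/((-66)² + 43392) = 65754/(4356 + 43392) = 65754/47748 = 65754*(1/47748) = 10959/7958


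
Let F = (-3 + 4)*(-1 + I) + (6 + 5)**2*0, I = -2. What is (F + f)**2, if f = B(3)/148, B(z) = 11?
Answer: 187489/21904 ≈ 8.5596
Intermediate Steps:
f = 11/148 ≈ 0.074324
F = -3 (F = (-3 + 4)*(-1 - 2) + (6 + 5)**2*0 = 1*(-3) + 11**2*0 = -3 + 121*0 = -3 + 0 = -3)
(F + f)**2 = (-3 + 11/148)**2 = (-433/148)**2 = 187489/21904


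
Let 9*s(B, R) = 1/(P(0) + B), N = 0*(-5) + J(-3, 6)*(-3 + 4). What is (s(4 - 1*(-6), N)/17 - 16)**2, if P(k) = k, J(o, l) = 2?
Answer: 599221441/2340900 ≈ 255.98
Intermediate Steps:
N = 2 (N = 0*(-5) + 2*(-3 + 4) = 0 + 2*1 = 0 + 2 = 2)
s(B, R) = 1/(9*B) (s(B, R) = 1/(9*(0 + B)) = 1/(9*B))
(s(4 - 1*(-6), N)/17 - 16)**2 = ((1/(9*(4 - 1*(-6))))/17 - 16)**2 = ((1/(9*(4 + 6)))*(1/17) - 16)**2 = (((1/9)/10)*(1/17) - 16)**2 = (((1/9)*(1/10))*(1/17) - 16)**2 = ((1/90)*(1/17) - 16)**2 = (1/1530 - 16)**2 = (-24479/1530)**2 = 599221441/2340900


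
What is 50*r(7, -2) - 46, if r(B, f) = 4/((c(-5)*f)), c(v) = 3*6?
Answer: -464/9 ≈ -51.556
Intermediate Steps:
c(v) = 18
r(B, f) = 2/(9*f) (r(B, f) = 4/((18*f)) = 4*(1/(18*f)) = 2/(9*f))
50*r(7, -2) - 46 = 50*((2/9)/(-2)) - 46 = 50*((2/9)*(-½)) - 46 = 50*(-⅑) - 46 = -50/9 - 46 = -464/9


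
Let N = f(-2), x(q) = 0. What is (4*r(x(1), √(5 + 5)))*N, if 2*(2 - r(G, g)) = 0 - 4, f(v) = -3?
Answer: -48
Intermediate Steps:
N = -3
r(G, g) = 4 (r(G, g) = 2 - (0 - 4)/2 = 2 - ½*(-4) = 2 + 2 = 4)
(4*r(x(1), √(5 + 5)))*N = (4*4)*(-3) = 16*(-3) = -48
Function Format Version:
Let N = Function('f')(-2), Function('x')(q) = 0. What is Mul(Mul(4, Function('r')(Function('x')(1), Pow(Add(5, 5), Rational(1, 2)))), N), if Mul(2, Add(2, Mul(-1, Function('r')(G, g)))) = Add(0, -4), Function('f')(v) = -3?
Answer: -48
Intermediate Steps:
N = -3
Function('r')(G, g) = 4 (Function('r')(G, g) = Add(2, Mul(Rational(-1, 2), Add(0, -4))) = Add(2, Mul(Rational(-1, 2), -4)) = Add(2, 2) = 4)
Mul(Mul(4, Function('r')(Function('x')(1), Pow(Add(5, 5), Rational(1, 2)))), N) = Mul(Mul(4, 4), -3) = Mul(16, -3) = -48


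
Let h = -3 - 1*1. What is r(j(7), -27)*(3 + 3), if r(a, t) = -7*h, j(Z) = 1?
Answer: 168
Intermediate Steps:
h = -4 (h = -3 - 1 = -4)
r(a, t) = 28 (r(a, t) = -7*(-4) = 28)
r(j(7), -27)*(3 + 3) = 28*(3 + 3) = 28*6 = 168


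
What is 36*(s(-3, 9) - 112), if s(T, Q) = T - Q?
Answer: -4464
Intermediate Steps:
36*(s(-3, 9) - 112) = 36*((-3 - 1*9) - 112) = 36*((-3 - 9) - 112) = 36*(-12 - 112) = 36*(-124) = -4464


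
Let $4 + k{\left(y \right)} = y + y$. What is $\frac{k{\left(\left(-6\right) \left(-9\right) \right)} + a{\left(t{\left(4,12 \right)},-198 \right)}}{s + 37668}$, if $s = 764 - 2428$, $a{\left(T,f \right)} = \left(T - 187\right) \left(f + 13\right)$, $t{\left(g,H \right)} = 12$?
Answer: $\frac{32479}{36004} \approx 0.90209$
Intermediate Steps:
$k{\left(y \right)} = -4 + 2 y$ ($k{\left(y \right)} = -4 + \left(y + y\right) = -4 + 2 y$)
$a{\left(T,f \right)} = \left(-187 + T\right) \left(13 + f\right)$
$s = -1664$
$\frac{k{\left(\left(-6\right) \left(-9\right) \right)} + a{\left(t{\left(4,12 \right)},-198 \right)}}{s + 37668} = \frac{\left(-4 + 2 \left(\left(-6\right) \left(-9\right)\right)\right) + \left(-2431 - -37026 + 13 \cdot 12 + 12 \left(-198\right)\right)}{-1664 + 37668} = \frac{\left(-4 + 2 \cdot 54\right) + \left(-2431 + 37026 + 156 - 2376\right)}{36004} = \left(\left(-4 + 108\right) + 32375\right) \frac{1}{36004} = \left(104 + 32375\right) \frac{1}{36004} = 32479 \cdot \frac{1}{36004} = \frac{32479}{36004}$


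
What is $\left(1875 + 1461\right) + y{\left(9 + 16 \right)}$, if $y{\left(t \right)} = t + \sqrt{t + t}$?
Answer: $3361 + 5 \sqrt{2} \approx 3368.1$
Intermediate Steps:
$y{\left(t \right)} = t + \sqrt{2} \sqrt{t}$ ($y{\left(t \right)} = t + \sqrt{2 t} = t + \sqrt{2} \sqrt{t}$)
$\left(1875 + 1461\right) + y{\left(9 + 16 \right)} = \left(1875 + 1461\right) + \left(\left(9 + 16\right) + \sqrt{2} \sqrt{9 + 16}\right) = 3336 + \left(25 + \sqrt{2} \sqrt{25}\right) = 3336 + \left(25 + \sqrt{2} \cdot 5\right) = 3336 + \left(25 + 5 \sqrt{2}\right) = 3361 + 5 \sqrt{2}$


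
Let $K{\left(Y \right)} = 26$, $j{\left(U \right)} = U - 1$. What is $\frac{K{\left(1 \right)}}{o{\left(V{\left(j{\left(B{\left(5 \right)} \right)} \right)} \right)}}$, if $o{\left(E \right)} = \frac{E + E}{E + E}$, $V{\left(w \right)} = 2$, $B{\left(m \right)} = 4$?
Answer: $26$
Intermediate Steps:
$j{\left(U \right)} = -1 + U$ ($j{\left(U \right)} = U - 1 = -1 + U$)
$o{\left(E \right)} = 1$ ($o{\left(E \right)} = \frac{2 E}{2 E} = 2 E \frac{1}{2 E} = 1$)
$\frac{K{\left(1 \right)}}{o{\left(V{\left(j{\left(B{\left(5 \right)} \right)} \right)} \right)}} = \frac{26}{1} = 26 \cdot 1 = 26$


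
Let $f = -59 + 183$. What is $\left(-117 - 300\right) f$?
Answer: $-51708$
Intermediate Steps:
$f = 124$
$\left(-117 - 300\right) f = \left(-117 - 300\right) 124 = \left(-417\right) 124 = -51708$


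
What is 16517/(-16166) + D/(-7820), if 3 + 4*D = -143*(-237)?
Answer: -66530323/31604530 ≈ -2.1051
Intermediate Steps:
D = 8472 (D = -¾ + (-143*(-237))/4 = -¾ + (¼)*33891 = -¾ + 33891/4 = 8472)
16517/(-16166) + D/(-7820) = 16517/(-16166) + 8472/(-7820) = 16517*(-1/16166) + 8472*(-1/7820) = -16517/16166 - 2118/1955 = -66530323/31604530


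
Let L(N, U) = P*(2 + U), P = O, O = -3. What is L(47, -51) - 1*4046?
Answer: -3899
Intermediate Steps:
P = -3
L(N, U) = -6 - 3*U (L(N, U) = -3*(2 + U) = -6 - 3*U)
L(47, -51) - 1*4046 = (-6 - 3*(-51)) - 1*4046 = (-6 + 153) - 4046 = 147 - 4046 = -3899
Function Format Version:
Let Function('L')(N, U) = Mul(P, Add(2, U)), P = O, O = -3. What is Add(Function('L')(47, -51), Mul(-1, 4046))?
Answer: -3899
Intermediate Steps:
P = -3
Function('L')(N, U) = Add(-6, Mul(-3, U)) (Function('L')(N, U) = Mul(-3, Add(2, U)) = Add(-6, Mul(-3, U)))
Add(Function('L')(47, -51), Mul(-1, 4046)) = Add(Add(-6, Mul(-3, -51)), Mul(-1, 4046)) = Add(Add(-6, 153), -4046) = Add(147, -4046) = -3899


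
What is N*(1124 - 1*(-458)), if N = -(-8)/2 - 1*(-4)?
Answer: 12656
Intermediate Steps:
N = 8 (N = -(-8)/2 + 4 = -2*(-2) + 4 = 4 + 4 = 8)
N*(1124 - 1*(-458)) = 8*(1124 - 1*(-458)) = 8*(1124 + 458) = 8*1582 = 12656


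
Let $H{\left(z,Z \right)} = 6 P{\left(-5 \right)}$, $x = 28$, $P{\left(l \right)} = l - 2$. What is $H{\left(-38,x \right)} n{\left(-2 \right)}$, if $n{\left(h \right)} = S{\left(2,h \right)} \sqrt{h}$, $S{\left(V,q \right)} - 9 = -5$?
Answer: $- 168 i \sqrt{2} \approx - 237.59 i$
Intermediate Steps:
$S{\left(V,q \right)} = 4$ ($S{\left(V,q \right)} = 9 - 5 = 4$)
$P{\left(l \right)} = -2 + l$
$n{\left(h \right)} = 4 \sqrt{h}$
$H{\left(z,Z \right)} = -42$ ($H{\left(z,Z \right)} = 6 \left(-2 - 5\right) = 6 \left(-7\right) = -42$)
$H{\left(-38,x \right)} n{\left(-2 \right)} = - 42 \cdot 4 \sqrt{-2} = - 42 \cdot 4 i \sqrt{2} = - 168 i \sqrt{2}$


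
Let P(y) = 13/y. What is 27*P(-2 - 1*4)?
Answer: -117/2 ≈ -58.500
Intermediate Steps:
27*P(-2 - 1*4) = 27*(13/(-2 - 1*4)) = 27*(13/(-2 - 4)) = 27*(13/(-6)) = 27*(13*(-⅙)) = 27*(-13/6) = -117/2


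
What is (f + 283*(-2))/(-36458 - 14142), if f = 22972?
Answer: -11203/25300 ≈ -0.44281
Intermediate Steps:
(f + 283*(-2))/(-36458 - 14142) = (22972 + 283*(-2))/(-36458 - 14142) = (22972 - 566)/(-50600) = 22406*(-1/50600) = -11203/25300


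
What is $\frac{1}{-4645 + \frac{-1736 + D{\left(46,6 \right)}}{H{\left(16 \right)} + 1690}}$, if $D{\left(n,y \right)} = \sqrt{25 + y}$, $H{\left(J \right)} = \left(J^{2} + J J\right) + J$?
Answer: $- \frac{22855039428}{106179546487685} - \frac{2218 \sqrt{31}}{106179546487685} \approx -0.00021525$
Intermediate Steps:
$H{\left(J \right)} = J + 2 J^{2}$ ($H{\left(J \right)} = \left(J^{2} + J^{2}\right) + J = 2 J^{2} + J = J + 2 J^{2}$)
$\frac{1}{-4645 + \frac{-1736 + D{\left(46,6 \right)}}{H{\left(16 \right)} + 1690}} = \frac{1}{-4645 + \frac{-1736 + \sqrt{25 + 6}}{16 \left(1 + 2 \cdot 16\right) + 1690}} = \frac{1}{-4645 + \frac{-1736 + \sqrt{31}}{16 \left(1 + 32\right) + 1690}} = \frac{1}{-4645 + \frac{-1736 + \sqrt{31}}{16 \cdot 33 + 1690}} = \frac{1}{-4645 + \frac{-1736 + \sqrt{31}}{528 + 1690}} = \frac{1}{-4645 + \frac{-1736 + \sqrt{31}}{2218}} = \frac{1}{-4645 + \left(-1736 + \sqrt{31}\right) \frac{1}{2218}} = \frac{1}{-4645 - \left(\frac{868}{1109} - \frac{\sqrt{31}}{2218}\right)} = \frac{1}{- \frac{5152173}{1109} + \frac{\sqrt{31}}{2218}}$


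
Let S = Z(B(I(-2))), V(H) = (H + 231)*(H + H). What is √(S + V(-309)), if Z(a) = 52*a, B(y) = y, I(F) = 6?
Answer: 2*√12129 ≈ 220.26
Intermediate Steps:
V(H) = 2*H*(231 + H) (V(H) = (231 + H)*(2*H) = 2*H*(231 + H))
S = 312 (S = 52*6 = 312)
√(S + V(-309)) = √(312 + 2*(-309)*(231 - 309)) = √(312 + 2*(-309)*(-78)) = √(312 + 48204) = √48516 = 2*√12129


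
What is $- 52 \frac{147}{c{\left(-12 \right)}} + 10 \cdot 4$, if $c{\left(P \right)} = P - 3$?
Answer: $\frac{2748}{5} \approx 549.6$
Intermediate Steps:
$c{\left(P \right)} = -3 + P$
$- 52 \frac{147}{c{\left(-12 \right)}} + 10 \cdot 4 = - 52 \frac{147}{-3 - 12} + 10 \cdot 4 = - 52 \frac{147}{-15} + 40 = - 52 \cdot 147 \left(- \frac{1}{15}\right) + 40 = \left(-52\right) \left(- \frac{49}{5}\right) + 40 = \frac{2548}{5} + 40 = \frac{2748}{5}$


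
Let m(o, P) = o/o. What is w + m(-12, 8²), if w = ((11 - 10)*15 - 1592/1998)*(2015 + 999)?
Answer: 42766645/999 ≈ 42809.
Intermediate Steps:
w = 42765646/999 (w = (1*15 - 1592*1/1998)*3014 = (15 - 796/999)*3014 = (14189/999)*3014 = 42765646/999 ≈ 42808.)
m(o, P) = 1
w + m(-12, 8²) = 42765646/999 + 1 = 42766645/999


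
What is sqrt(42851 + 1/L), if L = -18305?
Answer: sqrt(14358214175970)/18305 ≈ 207.00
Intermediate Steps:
sqrt(42851 + 1/L) = sqrt(42851 + 1/(-18305)) = sqrt(42851 - 1/18305) = sqrt(784387554/18305) = sqrt(14358214175970)/18305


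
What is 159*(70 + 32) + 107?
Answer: 16325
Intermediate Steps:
159*(70 + 32) + 107 = 159*102 + 107 = 16218 + 107 = 16325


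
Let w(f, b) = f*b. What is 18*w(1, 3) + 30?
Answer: 84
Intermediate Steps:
w(f, b) = b*f
18*w(1, 3) + 30 = 18*(3*1) + 30 = 18*3 + 30 = 54 + 30 = 84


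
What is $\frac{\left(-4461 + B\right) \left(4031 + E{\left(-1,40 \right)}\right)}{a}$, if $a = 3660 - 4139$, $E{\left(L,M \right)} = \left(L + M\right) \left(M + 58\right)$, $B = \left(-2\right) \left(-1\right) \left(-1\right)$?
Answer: $\frac{35047939}{479} \approx 73169.0$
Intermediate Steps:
$B = -2$ ($B = 2 \left(-1\right) = -2$)
$E{\left(L,M \right)} = \left(58 + M\right) \left(L + M\right)$ ($E{\left(L,M \right)} = \left(L + M\right) \left(58 + M\right) = \left(58 + M\right) \left(L + M\right)$)
$a = -479$
$\frac{\left(-4461 + B\right) \left(4031 + E{\left(-1,40 \right)}\right)}{a} = \frac{\left(-4461 - 2\right) \left(4031 + \left(40^{2} + 58 \left(-1\right) + 58 \cdot 40 - 40\right)\right)}{-479} = - 4463 \left(4031 + \left(1600 - 58 + 2320 - 40\right)\right) \left(- \frac{1}{479}\right) = - 4463 \left(4031 + 3822\right) \left(- \frac{1}{479}\right) = \left(-4463\right) 7853 \left(- \frac{1}{479}\right) = \left(-35047939\right) \left(- \frac{1}{479}\right) = \frac{35047939}{479}$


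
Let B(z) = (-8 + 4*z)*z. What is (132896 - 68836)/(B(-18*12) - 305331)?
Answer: -64060/116979 ≈ -0.54762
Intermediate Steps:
B(z) = z*(-8 + 4*z)
(132896 - 68836)/(B(-18*12) - 305331) = (132896 - 68836)/(4*(-18*12)*(-2 - 18*12) - 305331) = 64060/(4*(-216)*(-2 - 216) - 305331) = 64060/(4*(-216)*(-218) - 305331) = 64060/(188352 - 305331) = 64060/(-116979) = 64060*(-1/116979) = -64060/116979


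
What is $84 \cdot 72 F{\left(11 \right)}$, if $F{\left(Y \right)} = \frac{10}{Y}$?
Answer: $\frac{60480}{11} \approx 5498.2$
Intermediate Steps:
$84 \cdot 72 F{\left(11 \right)} = 84 \cdot 72 \cdot \frac{10}{11} = 6048 \cdot 10 \cdot \frac{1}{11} = 6048 \cdot \frac{10}{11} = \frac{60480}{11}$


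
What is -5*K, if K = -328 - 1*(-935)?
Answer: -3035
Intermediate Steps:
K = 607 (K = -328 + 935 = 607)
-5*K = -5*607 = -3035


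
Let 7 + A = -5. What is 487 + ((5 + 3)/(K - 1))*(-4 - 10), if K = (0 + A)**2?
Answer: 69529/143 ≈ 486.22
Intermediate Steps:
A = -12 (A = -7 - 5 = -12)
K = 144 (K = (0 - 12)**2 = (-12)**2 = 144)
487 + ((5 + 3)/(K - 1))*(-4 - 10) = 487 + ((5 + 3)/(144 - 1))*(-4 - 10) = 487 + (8/143)*(-14) = 487 - 112/143 = 69529/143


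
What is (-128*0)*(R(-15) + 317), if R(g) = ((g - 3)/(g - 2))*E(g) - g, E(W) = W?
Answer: 0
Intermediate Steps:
R(g) = -g + g*(-3 + g)/(-2 + g) (R(g) = ((g - 3)/(g - 2))*g - g = ((-3 + g)/(-2 + g))*g - g = g*(-3 + g)/(-2 + g) - g = -g + g*(-3 + g)/(-2 + g))
(-128*0)*(R(-15) + 317) = (-128*0)*(-1*(-15)/(-2 - 15) + 317) = 0*(-1*(-15)/(-17) + 317) = 0*(-1*(-15)*(-1/17) + 317) = 0*(-15/17 + 317) = 0*(5374/17) = 0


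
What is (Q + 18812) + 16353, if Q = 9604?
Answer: 44769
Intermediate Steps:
(Q + 18812) + 16353 = (9604 + 18812) + 16353 = 28416 + 16353 = 44769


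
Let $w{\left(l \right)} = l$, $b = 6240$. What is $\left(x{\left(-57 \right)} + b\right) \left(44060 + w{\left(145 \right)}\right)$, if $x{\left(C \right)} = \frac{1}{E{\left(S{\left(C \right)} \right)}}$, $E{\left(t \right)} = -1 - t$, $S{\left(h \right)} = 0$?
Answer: $275794995$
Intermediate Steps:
$x{\left(C \right)} = -1$ ($x{\left(C \right)} = \frac{1}{-1 - 0} = \frac{1}{-1 + 0} = \frac{1}{-1} = -1$)
$\left(x{\left(-57 \right)} + b\right) \left(44060 + w{\left(145 \right)}\right) = \left(-1 + 6240\right) \left(44060 + 145\right) = 6239 \cdot 44205 = 275794995$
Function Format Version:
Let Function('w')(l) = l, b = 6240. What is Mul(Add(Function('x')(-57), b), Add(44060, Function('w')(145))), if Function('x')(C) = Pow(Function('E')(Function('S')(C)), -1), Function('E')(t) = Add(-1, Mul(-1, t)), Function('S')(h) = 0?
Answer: 275794995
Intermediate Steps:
Function('x')(C) = -1 (Function('x')(C) = Pow(Add(-1, Mul(-1, 0)), -1) = Pow(Add(-1, 0), -1) = Pow(-1, -1) = -1)
Mul(Add(Function('x')(-57), b), Add(44060, Function('w')(145))) = Mul(Add(-1, 6240), Add(44060, 145)) = Mul(6239, 44205) = 275794995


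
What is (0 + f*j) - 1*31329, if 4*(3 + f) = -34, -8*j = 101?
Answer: -498941/16 ≈ -31184.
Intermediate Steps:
j = -101/8 (j = -⅛*101 = -101/8 ≈ -12.625)
f = -23/2 (f = -3 + (¼)*(-34) = -3 - 17/2 = -23/2 ≈ -11.500)
(0 + f*j) - 1*31329 = (0 - 23/2*(-101/8)) - 1*31329 = (0 + 2323/16) - 31329 = 2323/16 - 31329 = -498941/16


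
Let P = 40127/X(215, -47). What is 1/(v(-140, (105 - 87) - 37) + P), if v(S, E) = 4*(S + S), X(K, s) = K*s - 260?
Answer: -10365/11648927 ≈ -0.00088978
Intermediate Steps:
X(K, s) = -260 + K*s
v(S, E) = 8*S (v(S, E) = 4*(2*S) = 8*S)
P = -40127/10365 (P = 40127/(-260 + 215*(-47)) = 40127/(-260 - 10105) = 40127/(-10365) = 40127*(-1/10365) = -40127/10365 ≈ -3.8714)
1/(v(-140, (105 - 87) - 37) + P) = 1/(8*(-140) - 40127/10365) = 1/(-1120 - 40127/10365) = 1/(-11648927/10365) = -10365/11648927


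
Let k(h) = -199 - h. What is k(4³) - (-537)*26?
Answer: 13699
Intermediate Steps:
k(4³) - (-537)*26 = (-199 - 1*4³) - (-537)*26 = (-199 - 1*64) - 1*(-13962) = (-199 - 64) + 13962 = -263 + 13962 = 13699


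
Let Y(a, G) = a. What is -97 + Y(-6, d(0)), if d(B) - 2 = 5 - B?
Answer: -103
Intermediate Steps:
d(B) = 7 - B (d(B) = 2 + (5 - B) = 7 - B)
-97 + Y(-6, d(0)) = -97 - 6 = -103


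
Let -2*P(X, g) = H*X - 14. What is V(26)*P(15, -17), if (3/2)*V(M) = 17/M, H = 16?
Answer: -1921/39 ≈ -49.256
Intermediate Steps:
P(X, g) = 7 - 8*X (P(X, g) = -(16*X - 14)/2 = -(-14 + 16*X)/2 = 7 - 8*X)
V(M) = 34/(3*M) (V(M) = 2*(17/M)/3 = 34/(3*M))
V(26)*P(15, -17) = ((34/3)/26)*(7 - 8*15) = ((34/3)*(1/26))*(7 - 120) = (17/39)*(-113) = -1921/39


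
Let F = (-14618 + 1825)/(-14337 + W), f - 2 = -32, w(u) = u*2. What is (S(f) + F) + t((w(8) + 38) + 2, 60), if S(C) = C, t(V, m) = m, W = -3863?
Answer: 558793/18200 ≈ 30.703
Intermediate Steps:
w(u) = 2*u
f = -30 (f = 2 - 32 = -30)
F = 12793/18200 (F = (-14618 + 1825)/(-14337 - 3863) = -12793/(-18200) = -12793*(-1/18200) = 12793/18200 ≈ 0.70291)
(S(f) + F) + t((w(8) + 38) + 2, 60) = (-30 + 12793/18200) + 60 = -533207/18200 + 60 = 558793/18200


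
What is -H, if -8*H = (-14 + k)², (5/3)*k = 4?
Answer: 841/50 ≈ 16.820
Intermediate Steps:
k = 12/5 (k = (⅗)*4 = 12/5 ≈ 2.4000)
H = -841/50 (H = -(-14 + 12/5)²/8 = -(-58/5)²/8 = -⅛*3364/25 = -841/50 ≈ -16.820)
-H = -1*(-841/50) = 841/50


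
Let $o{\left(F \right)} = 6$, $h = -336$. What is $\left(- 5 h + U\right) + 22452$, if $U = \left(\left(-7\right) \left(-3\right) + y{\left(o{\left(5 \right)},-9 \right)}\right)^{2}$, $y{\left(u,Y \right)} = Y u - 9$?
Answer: $25896$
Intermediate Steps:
$y{\left(u,Y \right)} = -9 + Y u$
$U = 1764$ ($U = \left(\left(-7\right) \left(-3\right) - 63\right)^{2} = \left(21 - 63\right)^{2} = \left(-42\right)^{2} = 1764$)
$\left(- 5 h + U\right) + 22452 = \left(\left(-5\right) \left(-336\right) + 1764\right) + 22452 = \left(1680 + 1764\right) + 22452 = 3444 + 22452 = 25896$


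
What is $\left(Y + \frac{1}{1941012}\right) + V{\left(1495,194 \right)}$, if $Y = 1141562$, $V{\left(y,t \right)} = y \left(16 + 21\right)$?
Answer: $\frac{2323152619525}{1941012} \approx 1.1969 \cdot 10^{6}$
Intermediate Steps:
$V{\left(y,t \right)} = 37 y$ ($V{\left(y,t \right)} = y 37 = 37 y$)
$\left(Y + \frac{1}{1941012}\right) + V{\left(1495,194 \right)} = \left(1141562 + \frac{1}{1941012}\right) + 37 \cdot 1495 = \left(1141562 + \frac{1}{1941012}\right) + 55315 = \frac{2215785540745}{1941012} + 55315 = \frac{2323152619525}{1941012}$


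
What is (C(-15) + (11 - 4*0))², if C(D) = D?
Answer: 16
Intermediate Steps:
(C(-15) + (11 - 4*0))² = (-15 + (11 - 4*0))² = (-15 + (11 + 0))² = (-15 + 11)² = (-4)² = 16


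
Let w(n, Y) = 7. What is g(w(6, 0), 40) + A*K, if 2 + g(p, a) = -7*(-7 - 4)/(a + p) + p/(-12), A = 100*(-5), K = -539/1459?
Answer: 151220353/822876 ≈ 183.77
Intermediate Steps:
K = -539/1459 (K = -539*1/1459 = -539/1459 ≈ -0.36943)
A = -500
g(p, a) = -2 - 7/(-a/11 - p/11) - p/12 (g(p, a) = -2 + (-7*(-7 - 4)/(a + p) + p/(-12)) = -2 + (-7*(-11/(a + p)) + p*(-1/12)) = -2 + (-7*(-11/(a + p)) - p/12) = -2 + (-7/(-a/11 - p/11) - p/12) = -2 - 7/(-a/11 - p/11) - p/12)
g(w(6, 0), 40) + A*K = (924 - 1*7² - 24*40 - 24*7 - 1*40*7)/(12*(40 + 7)) - 500*(-539/1459) = (1/12)*(924 - 1*49 - 960 - 168 - 280)/47 + 269500/1459 = (1/12)*(1/47)*(924 - 49 - 960 - 168 - 280) + 269500/1459 = (1/12)*(1/47)*(-533) + 269500/1459 = -533/564 + 269500/1459 = 151220353/822876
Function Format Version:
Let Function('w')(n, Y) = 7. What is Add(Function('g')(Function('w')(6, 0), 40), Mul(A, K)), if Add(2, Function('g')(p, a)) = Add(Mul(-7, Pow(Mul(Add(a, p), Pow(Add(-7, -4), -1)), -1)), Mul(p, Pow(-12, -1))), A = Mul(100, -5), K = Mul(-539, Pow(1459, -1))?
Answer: Rational(151220353, 822876) ≈ 183.77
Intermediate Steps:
K = Rational(-539, 1459) (K = Mul(-539, Rational(1, 1459)) = Rational(-539, 1459) ≈ -0.36943)
A = -500
Function('g')(p, a) = Add(-2, Mul(-7, Pow(Add(Mul(Rational(-1, 11), a), Mul(Rational(-1, 11), p)), -1)), Mul(Rational(-1, 12), p)) (Function('g')(p, a) = Add(-2, Add(Mul(-7, Pow(Mul(Add(a, p), Pow(Add(-7, -4), -1)), -1)), Mul(p, Pow(-12, -1)))) = Add(-2, Add(Mul(-7, Pow(Mul(Add(a, p), Pow(-11, -1)), -1)), Mul(p, Rational(-1, 12)))) = Add(-2, Add(Mul(-7, Pow(Mul(Add(a, p), Rational(-1, 11)), -1)), Mul(Rational(-1, 12), p))) = Add(-2, Add(Mul(-7, Pow(Add(Mul(Rational(-1, 11), a), Mul(Rational(-1, 11), p)), -1)), Mul(Rational(-1, 12), p))) = Add(-2, Mul(-7, Pow(Add(Mul(Rational(-1, 11), a), Mul(Rational(-1, 11), p)), -1)), Mul(Rational(-1, 12), p)))
Add(Function('g')(Function('w')(6, 0), 40), Mul(A, K)) = Add(Mul(Rational(1, 12), Pow(Add(40, 7), -1), Add(924, Mul(-1, Pow(7, 2)), Mul(-24, 40), Mul(-24, 7), Mul(-1, 40, 7))), Mul(-500, Rational(-539, 1459))) = Add(Mul(Rational(1, 12), Pow(47, -1), Add(924, Mul(-1, 49), -960, -168, -280)), Rational(269500, 1459)) = Add(Mul(Rational(1, 12), Rational(1, 47), Add(924, -49, -960, -168, -280)), Rational(269500, 1459)) = Add(Mul(Rational(1, 12), Rational(1, 47), -533), Rational(269500, 1459)) = Add(Rational(-533, 564), Rational(269500, 1459)) = Rational(151220353, 822876)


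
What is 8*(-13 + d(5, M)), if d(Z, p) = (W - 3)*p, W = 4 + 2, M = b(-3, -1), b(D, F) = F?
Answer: -128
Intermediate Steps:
M = -1
W = 6
d(Z, p) = 3*p (d(Z, p) = (6 - 3)*p = 3*p)
8*(-13 + d(5, M)) = 8*(-13 + 3*(-1)) = 8*(-13 - 3) = 8*(-16) = -128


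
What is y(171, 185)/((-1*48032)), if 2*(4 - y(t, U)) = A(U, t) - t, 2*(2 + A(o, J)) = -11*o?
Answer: -2397/192128 ≈ -0.012476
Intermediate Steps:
A(o, J) = -2 - 11*o/2 (A(o, J) = -2 + (-11*o)/2 = -2 - 11*o/2)
y(t, U) = 5 + t/2 + 11*U/4 (y(t, U) = 4 - ((-2 - 11*U/2) - t)/2 = 4 - (-2 - t - 11*U/2)/2 = 4 + (1 + t/2 + 11*U/4) = 5 + t/2 + 11*U/4)
y(171, 185)/((-1*48032)) = (5 + (1/2)*171 + (11/4)*185)/((-1*48032)) = (5 + 171/2 + 2035/4)/(-48032) = (2397/4)*(-1/48032) = -2397/192128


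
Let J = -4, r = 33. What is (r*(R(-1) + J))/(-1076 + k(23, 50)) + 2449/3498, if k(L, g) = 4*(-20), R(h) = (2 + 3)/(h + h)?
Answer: 3581365/4043688 ≈ 0.88567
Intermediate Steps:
R(h) = 5/(2*h) (R(h) = 5/((2*h)) = 5*(1/(2*h)) = 5/(2*h))
k(L, g) = -80
(r*(R(-1) + J))/(-1076 + k(23, 50)) + 2449/3498 = (33*((5/2)/(-1) - 4))/(-1076 - 80) + 2449/3498 = (33*((5/2)*(-1) - 4))/(-1156) + 2449*(1/3498) = (33*(-5/2 - 4))*(-1/1156) + 2449/3498 = (33*(-13/2))*(-1/1156) + 2449/3498 = -429/2*(-1/1156) + 2449/3498 = 429/2312 + 2449/3498 = 3581365/4043688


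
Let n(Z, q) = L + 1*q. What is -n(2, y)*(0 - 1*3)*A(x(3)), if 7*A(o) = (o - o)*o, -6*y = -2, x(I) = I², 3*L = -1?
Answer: 0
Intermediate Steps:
L = -⅓ (L = (⅓)*(-1) = -⅓ ≈ -0.33333)
y = ⅓ (y = -⅙*(-2) = ⅓ ≈ 0.33333)
n(Z, q) = -⅓ + q (n(Z, q) = -⅓ + 1*q = -⅓ + q)
A(o) = 0 (A(o) = ((o - o)*o)/7 = (0*o)/7 = (⅐)*0 = 0)
-n(2, y)*(0 - 1*3)*A(x(3)) = -(-⅓ + ⅓)*(0 - 1*3)*0 = -0*(0 - 3)*0 = -0*(-3)*0 = -0*0 = -1*0 = 0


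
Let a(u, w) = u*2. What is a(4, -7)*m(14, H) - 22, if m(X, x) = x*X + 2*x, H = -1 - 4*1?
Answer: -662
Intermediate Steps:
H = -5 (H = -1 - 4 = -5)
a(u, w) = 2*u
m(X, x) = 2*x + X*x (m(X, x) = X*x + 2*x = 2*x + X*x)
a(4, -7)*m(14, H) - 22 = (2*4)*(-5*(2 + 14)) - 22 = 8*(-5*16) - 22 = 8*(-80) - 22 = -640 - 22 = -662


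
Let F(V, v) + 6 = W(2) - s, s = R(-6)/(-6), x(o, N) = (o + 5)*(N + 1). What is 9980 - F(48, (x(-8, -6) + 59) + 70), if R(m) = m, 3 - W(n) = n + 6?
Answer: 9992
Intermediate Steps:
W(n) = -3 - n (W(n) = 3 - (n + 6) = 3 - (6 + n) = 3 + (-6 - n) = -3 - n)
x(o, N) = (1 + N)*(5 + o) (x(o, N) = (5 + o)*(1 + N) = (1 + N)*(5 + o))
s = 1 (s = -6/(-6) = -6*(-⅙) = 1)
F(V, v) = -12 (F(V, v) = -6 + ((-3 - 1*2) - 1*1) = -6 + ((-3 - 2) - 1) = -6 + (-5 - 1) = -6 - 6 = -12)
9980 - F(48, (x(-8, -6) + 59) + 70) = 9980 - 1*(-12) = 9980 + 12 = 9992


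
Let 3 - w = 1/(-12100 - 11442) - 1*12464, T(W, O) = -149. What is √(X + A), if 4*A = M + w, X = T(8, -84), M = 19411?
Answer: 7*√353822252510/47084 ≈ 88.434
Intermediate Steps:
X = -149
w = 293498115/23542 (w = 3 - (1/(-12100 - 11442) - 1*12464) = 3 - (1/(-23542) - 12464) = 3 - (-1/23542 - 12464) = 3 - 1*(-293427489/23542) = 3 + 293427489/23542 = 293498115/23542 ≈ 12467.)
A = 750471877/94168 (A = (19411 + 293498115/23542)/4 = (¼)*(750471877/23542) = 750471877/94168 ≈ 7969.5)
√(X + A) = √(-149 + 750471877/94168) = √(736440845/94168) = 7*√353822252510/47084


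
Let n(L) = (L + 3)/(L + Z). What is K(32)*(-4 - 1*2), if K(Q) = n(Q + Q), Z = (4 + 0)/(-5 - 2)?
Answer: -469/74 ≈ -6.3378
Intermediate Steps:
Z = -4/7 (Z = 4/(-7) = 4*(-⅐) = -4/7 ≈ -0.57143)
n(L) = (3 + L)/(-4/7 + L) (n(L) = (L + 3)/(L - 4/7) = (3 + L)/(-4/7 + L))
K(Q) = 7*(3 + 2*Q)/(-4 + 14*Q) (K(Q) = 7*(3 + (Q + Q))/(-4 + 7*(Q + Q)) = 7*(3 + 2*Q)/(-4 + 7*(2*Q)) = 7*(3 + 2*Q)/(-4 + 14*Q))
K(32)*(-4 - 1*2) = (7*(3 + 2*32)/(2*(-2 + 7*32)))*(-4 - 1*2) = (7*(3 + 64)/(2*(-2 + 224)))*(-4 - 2) = ((7/2)*67/222)*(-6) = ((7/2)*(1/222)*67)*(-6) = (469/444)*(-6) = -469/74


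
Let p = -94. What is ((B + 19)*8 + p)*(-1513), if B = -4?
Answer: -39338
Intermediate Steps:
((B + 19)*8 + p)*(-1513) = ((-4 + 19)*8 - 94)*(-1513) = (15*8 - 94)*(-1513) = (120 - 94)*(-1513) = 26*(-1513) = -39338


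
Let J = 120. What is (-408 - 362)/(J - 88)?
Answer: -385/16 ≈ -24.063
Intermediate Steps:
(-408 - 362)/(J - 88) = (-408 - 362)/(120 - 88) = -770/32 = -770*1/32 = -385/16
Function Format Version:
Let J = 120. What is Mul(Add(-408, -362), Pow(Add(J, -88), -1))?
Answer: Rational(-385, 16) ≈ -24.063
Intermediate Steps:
Mul(Add(-408, -362), Pow(Add(J, -88), -1)) = Mul(Add(-408, -362), Pow(Add(120, -88), -1)) = Mul(-770, Pow(32, -1)) = Mul(-770, Rational(1, 32)) = Rational(-385, 16)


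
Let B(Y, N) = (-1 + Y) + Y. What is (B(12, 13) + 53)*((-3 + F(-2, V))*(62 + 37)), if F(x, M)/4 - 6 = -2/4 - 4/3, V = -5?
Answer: 102828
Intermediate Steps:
B(Y, N) = -1 + 2*Y
F(x, M) = 50/3 (F(x, M) = 24 + 4*(-2/4 - 4/3) = 24 + 4*(-2*¼ - 4*⅓) = 24 + 4*(-½ - 4/3) = 24 + 4*(-11/6) = 24 - 22/3 = 50/3)
(B(12, 13) + 53)*((-3 + F(-2, V))*(62 + 37)) = ((-1 + 2*12) + 53)*((-3 + 50/3)*(62 + 37)) = ((-1 + 24) + 53)*((41/3)*99) = (23 + 53)*1353 = 76*1353 = 102828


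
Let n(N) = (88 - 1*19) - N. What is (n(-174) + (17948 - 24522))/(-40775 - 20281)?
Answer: 6331/61056 ≈ 0.10369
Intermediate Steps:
n(N) = 69 - N (n(N) = (88 - 19) - N = 69 - N)
(n(-174) + (17948 - 24522))/(-40775 - 20281) = ((69 - 1*(-174)) + (17948 - 24522))/(-40775 - 20281) = ((69 + 174) - 6574)/(-61056) = (243 - 6574)*(-1/61056) = -6331*(-1/61056) = 6331/61056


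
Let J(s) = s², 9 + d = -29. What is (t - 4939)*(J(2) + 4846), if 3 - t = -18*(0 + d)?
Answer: -27257000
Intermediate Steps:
d = -38 (d = -9 - 29 = -38)
t = -681 (t = 3 - (-18)*(0 - 38) = 3 - (-18)*(-38) = 3 - 1*684 = 3 - 684 = -681)
(t - 4939)*(J(2) + 4846) = (-681 - 4939)*(2² + 4846) = -5620*(4 + 4846) = -5620*4850 = -27257000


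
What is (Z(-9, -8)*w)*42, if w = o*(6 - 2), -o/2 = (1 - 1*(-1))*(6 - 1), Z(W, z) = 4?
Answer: -13440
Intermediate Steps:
o = -20 (o = -2*(1 - 1*(-1))*(6 - 1) = -2*(1 + 1)*5 = -4*5 = -2*10 = -20)
w = -80 (w = -20*(6 - 2) = -20*4 = -80)
(Z(-9, -8)*w)*42 = (4*(-80))*42 = -320*42 = -13440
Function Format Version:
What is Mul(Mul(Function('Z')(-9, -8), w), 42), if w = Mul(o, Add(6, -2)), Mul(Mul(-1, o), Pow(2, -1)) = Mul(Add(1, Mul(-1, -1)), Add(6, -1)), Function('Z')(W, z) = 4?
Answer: -13440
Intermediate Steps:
o = -20 (o = Mul(-2, Mul(Add(1, Mul(-1, -1)), Add(6, -1))) = Mul(-2, Mul(Add(1, 1), 5)) = Mul(-2, Mul(2, 5)) = Mul(-2, 10) = -20)
w = -80 (w = Mul(-20, Add(6, -2)) = Mul(-20, 4) = -80)
Mul(Mul(Function('Z')(-9, -8), w), 42) = Mul(Mul(4, -80), 42) = Mul(-320, 42) = -13440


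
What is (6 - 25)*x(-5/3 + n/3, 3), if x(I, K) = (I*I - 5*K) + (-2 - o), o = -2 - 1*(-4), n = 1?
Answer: 2945/9 ≈ 327.22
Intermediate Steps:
o = 2 (o = -2 + 4 = 2)
x(I, K) = -4 + I² - 5*K (x(I, K) = (I*I - 5*K) + (-2 - 1*2) = (I² - 5*K) + (-2 - 2) = (I² - 5*K) - 4 = -4 + I² - 5*K)
(6 - 25)*x(-5/3 + n/3, 3) = (6 - 25)*(-4 + (-5/3 + 1/3)² - 5*3) = -19*(-4 + (-5*⅓ + 1*(⅓))² - 15) = -19*(-4 + (-5/3 + ⅓)² - 15) = -19*(-4 + (-4/3)² - 15) = -19*(-4 + 16/9 - 15) = -19*(-155/9) = 2945/9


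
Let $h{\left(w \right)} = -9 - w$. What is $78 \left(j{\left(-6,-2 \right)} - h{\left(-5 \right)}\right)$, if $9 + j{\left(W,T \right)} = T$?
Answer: $-546$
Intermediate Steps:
$j{\left(W,T \right)} = -9 + T$
$78 \left(j{\left(-6,-2 \right)} - h{\left(-5 \right)}\right) = 78 \left(\left(-9 - 2\right) - \left(-9 - -5\right)\right) = 78 \left(-11 - \left(-9 + 5\right)\right) = 78 \left(-11 - -4\right) = 78 \left(-11 + 4\right) = 78 \left(-7\right) = -546$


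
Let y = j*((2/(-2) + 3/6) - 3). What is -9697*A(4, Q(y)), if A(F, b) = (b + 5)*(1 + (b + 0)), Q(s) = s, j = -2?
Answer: -930912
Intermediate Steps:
y = 7 (y = -2*((2/(-2) + 3/6) - 3) = -2*((2*(-½) + 3*(⅙)) - 3) = -2*((-1 + ½) - 3) = -2*(-½ - 3) = -2*(-7/2) = 7)
A(F, b) = (1 + b)*(5 + b) (A(F, b) = (5 + b)*(1 + b) = (1 + b)*(5 + b))
-9697*A(4, Q(y)) = -9697*(5 + 7² + 6*7) = -9697*(5 + 49 + 42) = -9697*96 = -930912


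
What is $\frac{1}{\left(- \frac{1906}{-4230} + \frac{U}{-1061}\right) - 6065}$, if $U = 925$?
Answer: $- \frac{2244015}{13610896217} \approx -0.00016487$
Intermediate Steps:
$\frac{1}{\left(- \frac{1906}{-4230} + \frac{U}{-1061}\right) - 6065} = \frac{1}{\left(- \frac{1906}{-4230} + \frac{925}{-1061}\right) - 6065} = \frac{1}{\left(\left(-1906\right) \left(- \frac{1}{4230}\right) + 925 \left(- \frac{1}{1061}\right)\right) - 6065} = \frac{1}{\left(\frac{953}{2115} - \frac{925}{1061}\right) - 6065} = \frac{1}{- \frac{945242}{2244015} - 6065} = \frac{1}{- \frac{13610896217}{2244015}} = - \frac{2244015}{13610896217}$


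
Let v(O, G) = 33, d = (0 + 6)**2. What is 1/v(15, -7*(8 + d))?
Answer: 1/33 ≈ 0.030303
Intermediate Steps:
d = 36 (d = 6**2 = 36)
1/v(15, -7*(8 + d)) = 1/33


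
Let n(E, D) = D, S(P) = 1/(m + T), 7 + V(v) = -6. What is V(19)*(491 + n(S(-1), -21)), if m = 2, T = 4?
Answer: -6110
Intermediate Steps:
V(v) = -13 (V(v) = -7 - 6 = -13)
S(P) = ⅙ (S(P) = 1/(2 + 4) = 1/6 = ⅙)
V(19)*(491 + n(S(-1), -21)) = -13*(491 - 21) = -13*470 = -6110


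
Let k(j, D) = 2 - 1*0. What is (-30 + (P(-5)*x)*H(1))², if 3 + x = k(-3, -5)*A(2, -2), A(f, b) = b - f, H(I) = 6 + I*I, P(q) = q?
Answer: 126025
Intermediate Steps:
k(j, D) = 2 (k(j, D) = 2 + 0 = 2)
H(I) = 6 + I²
x = -11 (x = -3 + 2*(-2 - 1*2) = -3 + 2*(-2 - 2) = -3 + 2*(-4) = -3 - 8 = -11)
(-30 + (P(-5)*x)*H(1))² = (-30 + (-5*(-11))*(6 + 1²))² = (-30 + 55*(6 + 1))² = (-30 + 55*7)² = (-30 + 385)² = 355² = 126025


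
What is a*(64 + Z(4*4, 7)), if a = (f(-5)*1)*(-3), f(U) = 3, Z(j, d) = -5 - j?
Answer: -387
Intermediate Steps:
a = -9 (a = (3*1)*(-3) = 3*(-3) = -9)
a*(64 + Z(4*4, 7)) = -9*(64 + (-5 - 4*4)) = -9*(64 + (-5 - 1*16)) = -9*(64 + (-5 - 16)) = -9*(64 - 21) = -9*43 = -387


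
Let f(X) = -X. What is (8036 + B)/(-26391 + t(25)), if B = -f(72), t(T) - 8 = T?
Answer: -4054/13179 ≈ -0.30761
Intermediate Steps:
t(T) = 8 + T
B = 72 (B = -(-1)*72 = -1*(-72) = 72)
(8036 + B)/(-26391 + t(25)) = (8036 + 72)/(-26391 + (8 + 25)) = 8108/(-26391 + 33) = 8108/(-26358) = 8108*(-1/26358) = -4054/13179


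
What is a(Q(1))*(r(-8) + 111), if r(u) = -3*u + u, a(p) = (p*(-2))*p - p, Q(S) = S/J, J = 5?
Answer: -889/25 ≈ -35.560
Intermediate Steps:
Q(S) = S/5
a(p) = -p - 2*p² (a(p) = (-2*p)*p - p = -2*p² - p = -p - 2*p²)
r(u) = -2*u
a(Q(1))*(r(-8) + 111) = (-(⅕)*1*(1 + 2*((⅕)*1)))*(-2*(-8) + 111) = (-1*⅕*(1 + 2*(⅕)))*(16 + 111) = -1*⅕*(1 + ⅖)*127 = -1*⅕*7/5*127 = -7/25*127 = -889/25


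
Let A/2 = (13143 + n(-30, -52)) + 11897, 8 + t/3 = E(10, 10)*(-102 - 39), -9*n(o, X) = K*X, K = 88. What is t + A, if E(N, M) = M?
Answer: 421586/9 ≈ 46843.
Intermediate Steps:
n(o, X) = -88*X/9
t = -4254 (t = -24 + 3*(10*(-102 - 39)) = -24 + 3*(10*(-141)) = -24 + 3*(-1410) = -24 - 4230 = -4254)
A = 459872/9 (A = 2*((13143 - 88/9*(-52)) + 11897) = 2*((13143 + 4576/9) + 11897) = 2*(122863/9 + 11897) = 2*(229936/9) = 459872/9 ≈ 51097.)
t + A = -4254 + 459872/9 = 421586/9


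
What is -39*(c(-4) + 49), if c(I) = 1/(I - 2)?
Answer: -3809/2 ≈ -1904.5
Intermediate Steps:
c(I) = 1/(-2 + I)
-39*(c(-4) + 49) = -39*(1/(-2 - 4) + 49) = -39*(1/(-6) + 49) = -39*(-⅙ + 49) = -39*293/6 = -3809/2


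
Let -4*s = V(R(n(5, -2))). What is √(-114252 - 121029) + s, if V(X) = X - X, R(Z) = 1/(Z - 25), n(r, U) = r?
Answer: I*√235281 ≈ 485.06*I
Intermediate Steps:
R(Z) = 1/(-25 + Z)
V(X) = 0
s = 0 (s = -¼*0 = 0)
√(-114252 - 121029) + s = √(-114252 - 121029) + 0 = √(-235281) + 0 = I*√235281 + 0 = I*√235281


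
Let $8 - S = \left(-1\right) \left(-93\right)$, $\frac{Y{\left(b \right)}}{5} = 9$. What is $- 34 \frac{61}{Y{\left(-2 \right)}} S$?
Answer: $\frac{35258}{9} \approx 3917.6$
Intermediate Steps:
$Y{\left(b \right)} = 45$ ($Y{\left(b \right)} = 5 \cdot 9 = 45$)
$S = -85$ ($S = 8 - \left(-1\right) \left(-93\right) = 8 - 93 = -85$)
$- 34 \frac{61}{Y{\left(-2 \right)}} S = - 34 \cdot \frac{61}{45} \left(-85\right) = - 34 \cdot 61 \cdot \frac{1}{45} \left(-85\right) = \left(-34\right) \frac{61}{45} \left(-85\right) = \left(- \frac{2074}{45}\right) \left(-85\right) = \frac{35258}{9}$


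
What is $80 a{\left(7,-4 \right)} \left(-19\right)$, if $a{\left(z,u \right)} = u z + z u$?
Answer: $85120$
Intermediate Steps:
$a{\left(z,u \right)} = 2 u z$ ($a{\left(z,u \right)} = u z + u z = 2 u z$)
$80 a{\left(7,-4 \right)} \left(-19\right) = 80 \cdot 2 \left(-4\right) 7 \left(-19\right) = 80 \left(-56\right) \left(-19\right) = \left(-4480\right) \left(-19\right) = 85120$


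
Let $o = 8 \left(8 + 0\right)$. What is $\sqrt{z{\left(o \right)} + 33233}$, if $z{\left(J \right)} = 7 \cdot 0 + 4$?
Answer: $3 \sqrt{3693} \approx 182.31$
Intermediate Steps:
$o = 64$ ($o = 8 \cdot 8 = 64$)
$z{\left(J \right)} = 4$ ($z{\left(J \right)} = 0 + 4 = 4$)
$\sqrt{z{\left(o \right)} + 33233} = \sqrt{4 + 33233} = \sqrt{33237} = 3 \sqrt{3693}$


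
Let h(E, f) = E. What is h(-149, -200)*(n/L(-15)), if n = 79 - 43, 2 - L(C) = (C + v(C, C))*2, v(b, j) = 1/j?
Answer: -40230/241 ≈ -166.93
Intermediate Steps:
L(C) = 2 - 2*C - 2/C (L(C) = 2 - (C + 1/C)*2 = 2 - (2*C + 2/C) = 2 + (-2*C - 2/C) = 2 - 2*C - 2/C)
n = 36
h(-149, -200)*(n/L(-15)) = -5364/(2 - 2*(-15) - 2/(-15)) = -5364/(2 + 30 - 2*(-1/15)) = -5364/(2 + 30 + 2/15) = -5364/482/15 = -5364*15/482 = -149*270/241 = -40230/241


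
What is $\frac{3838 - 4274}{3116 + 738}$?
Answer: $- \frac{218}{1927} \approx -0.11313$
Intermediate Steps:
$\frac{3838 - 4274}{3116 + 738} = - \frac{436}{3854} = \left(-436\right) \frac{1}{3854} = - \frac{218}{1927}$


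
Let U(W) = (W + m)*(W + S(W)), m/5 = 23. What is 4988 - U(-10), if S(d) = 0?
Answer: 6038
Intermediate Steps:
m = 115 (m = 5*23 = 115)
U(W) = W*(115 + W) (U(W) = (W + 115)*(W + 0) = (115 + W)*W = W*(115 + W))
4988 - U(-10) = 4988 - (-10)*(115 - 10) = 4988 - (-10)*105 = 4988 - 1*(-1050) = 4988 + 1050 = 6038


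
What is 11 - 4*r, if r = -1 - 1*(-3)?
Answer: 3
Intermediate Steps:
r = 2 (r = -1 + 3 = 2)
11 - 4*r = 11 - 4*2 = 11 - 8 = 3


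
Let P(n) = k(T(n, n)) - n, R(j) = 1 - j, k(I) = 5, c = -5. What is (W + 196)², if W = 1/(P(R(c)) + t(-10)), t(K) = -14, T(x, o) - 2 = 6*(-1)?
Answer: 8637721/225 ≈ 38390.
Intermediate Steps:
T(x, o) = -4 (T(x, o) = 2 + 6*(-1) = 2 - 6 = -4)
P(n) = 5 - n
W = -1/15 (W = 1/((5 - (1 - 1*(-5))) - 14) = 1/((5 - (1 + 5)) - 14) = 1/((5 - 1*6) - 14) = 1/((5 - 6) - 14) = 1/(-1 - 14) = 1/(-15) = -1/15 ≈ -0.066667)
(W + 196)² = (-1/15 + 196)² = (2939/15)² = 8637721/225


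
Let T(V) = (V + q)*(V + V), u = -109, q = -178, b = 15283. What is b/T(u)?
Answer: 15283/62566 ≈ 0.24427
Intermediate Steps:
T(V) = 2*V*(-178 + V) (T(V) = (V - 178)*(V + V) = (-178 + V)*(2*V) = 2*V*(-178 + V))
b/T(u) = 15283/((2*(-109)*(-178 - 109))) = 15283/((2*(-109)*(-287))) = 15283/62566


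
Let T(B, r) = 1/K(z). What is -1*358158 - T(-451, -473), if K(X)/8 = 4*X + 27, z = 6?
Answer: -146128465/408 ≈ -3.5816e+5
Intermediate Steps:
K(X) = 216 + 32*X (K(X) = 8*(4*X + 27) = 8*(27 + 4*X) = 216 + 32*X)
T(B, r) = 1/408 (T(B, r) = 1/(216 + 32*6) = 1/(216 + 192) = 1/408)
-1*358158 - T(-451, -473) = -1*358158 - 1*1/408 = -358158 - 1/408 = -146128465/408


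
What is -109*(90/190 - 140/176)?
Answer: 29321/836 ≈ 35.073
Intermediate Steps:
-109*(90/190 - 140/176) = -109*(90*(1/190) - 140*1/176) = -109*(9/19 - 35/44) = -109*(-269/836) = 29321/836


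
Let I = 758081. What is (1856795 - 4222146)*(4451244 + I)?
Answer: -12321882098075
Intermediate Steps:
(1856795 - 4222146)*(4451244 + I) = (1856795 - 4222146)*(4451244 + 758081) = -2365351*5209325 = -12321882098075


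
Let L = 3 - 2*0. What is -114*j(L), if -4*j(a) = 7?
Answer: 399/2 ≈ 199.50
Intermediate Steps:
L = 3 (L = 3 + 0 = 3)
j(a) = -7/4 (j(a) = -¼*7 = -7/4)
-114*j(L) = -114*(-7/4) = 399/2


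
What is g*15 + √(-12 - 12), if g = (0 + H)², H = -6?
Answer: 540 + 2*I*√6 ≈ 540.0 + 4.899*I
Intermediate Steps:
g = 36 (g = (0 - 6)² = (-6)² = 36)
g*15 + √(-12 - 12) = 36*15 + √(-12 - 12) = 540 + √(-24) = 540 + 2*I*√6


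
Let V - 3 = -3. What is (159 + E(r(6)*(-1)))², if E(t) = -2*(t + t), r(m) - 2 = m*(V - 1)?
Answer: 20449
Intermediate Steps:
V = 0 (V = 3 - 3 = 0)
r(m) = 2 - m (r(m) = 2 + m*(0 - 1) = 2 + m*(-1) = 2 - m)
E(t) = -4*t
(159 + E(r(6)*(-1)))² = (159 - 4*(2 - 1*6)*(-1))² = (159 - 4*(2 - 6)*(-1))² = (159 - (-16)*(-1))² = (159 - 4*4)² = (159 - 16)² = 143² = 20449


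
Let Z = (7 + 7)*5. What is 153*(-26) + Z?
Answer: -3908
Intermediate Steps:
Z = 70 (Z = 14*5 = 70)
153*(-26) + Z = 153*(-26) + 70 = -3978 + 70 = -3908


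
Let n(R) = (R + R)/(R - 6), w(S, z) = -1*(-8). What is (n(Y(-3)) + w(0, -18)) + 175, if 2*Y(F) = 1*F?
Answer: 917/5 ≈ 183.40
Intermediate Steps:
Y(F) = F/2 (Y(F) = (1*F)/2 = F/2)
w(S, z) = 8
n(R) = 2*R/(-6 + R) (n(R) = (2*R)/(-6 + R) = 2*R/(-6 + R))
(n(Y(-3)) + w(0, -18)) + 175 = (2*((1/2)*(-3))/(-6 + (1/2)*(-3)) + 8) + 175 = (2*(-3/2)/(-6 - 3/2) + 8) + 175 = (2*(-3/2)/(-15/2) + 8) + 175 = (2*(-3/2)*(-2/15) + 8) + 175 = (2/5 + 8) + 175 = 42/5 + 175 = 917/5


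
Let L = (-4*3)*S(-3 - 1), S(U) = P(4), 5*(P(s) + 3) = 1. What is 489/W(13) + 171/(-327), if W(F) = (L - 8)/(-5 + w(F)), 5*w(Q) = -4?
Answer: -1553025/13952 ≈ -111.31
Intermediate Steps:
P(s) = -14/5 (P(s) = -3 + (⅕)*1 = -3 + ⅕ = -14/5)
w(Q) = -⅘ (w(Q) = (⅕)*(-4) = -⅘)
S(U) = -14/5
L = 168/5 (L = -4*3*(-14/5) = -12*(-14/5) = 168/5 ≈ 33.600)
W(F) = -128/29 (W(F) = (168/5 - 8)/(-5 - ⅘) = 128/(5*(-29/5)) = (128/5)*(-5/29) = -128/29)
489/W(13) + 171/(-327) = 489/(-128/29) + 171/(-327) = 489*(-29/128) + 171*(-1/327) = -14181/128 - 57/109 = -1553025/13952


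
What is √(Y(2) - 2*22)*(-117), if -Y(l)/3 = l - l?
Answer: -234*I*√11 ≈ -776.09*I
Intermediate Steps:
Y(l) = 0 (Y(l) = -3*(l - l) = -3*0 = 0)
√(Y(2) - 2*22)*(-117) = √(0 - 2*22)*(-117) = √(0 - 44)*(-117) = √(-44)*(-117) = (2*I*√11)*(-117) = -234*I*√11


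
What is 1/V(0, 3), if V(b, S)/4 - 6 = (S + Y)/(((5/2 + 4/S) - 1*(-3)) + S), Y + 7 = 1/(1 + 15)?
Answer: 118/2643 ≈ 0.044646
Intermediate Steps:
Y = -111/16 (Y = -7 + 1/(1 + 15) = -7 + 1/16 = -111/16 ≈ -6.9375)
V(b, S) = 24 + 4*(-111/16 + S)/(11/2 + S + 4/S) (V(b, S) = 24 + 4*((S - 111/16)/(((5/2 + 4/S) - 1*(-3)) + S)) = 24 + 4*((-111/16 + S)/(((5*(½) + 4/S) + 3) + S)) = 24 + 4*((-111/16 + S)/(((5/2 + 4/S) + 3) + S)) = 24 + 4*((-111/16 + S)/((11/2 + 4/S) + S)) = 24 + 4*((-111/16 + S)/(11/2 + S + 4/S)) = 24 + 4*(-111/16 + S)/(11/2 + S + 4/S))
1/V(0, 3) = 1/((384 + 112*3² + 417*3)/(2*(8 + 2*3² + 11*3))) = 1/((384 + 112*9 + 1251)/(2*(8 + 2*9 + 33))) = 1/((384 + 1008 + 1251)/(2*(8 + 18 + 33))) = 1/((½)*2643/59) = 1/((½)*(1/59)*2643) = 1/(2643/118) = 118/2643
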